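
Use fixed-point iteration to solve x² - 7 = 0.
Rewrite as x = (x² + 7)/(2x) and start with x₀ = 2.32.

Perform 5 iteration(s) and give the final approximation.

Equation: x² - 7 = 0
Fixed-point form: x = (x² + 7)/(2x)
x₀ = 2.32

x_1 = g(2.320000) = 2.668621
x_2 = g(2.668621) = 2.645849
x_3 = g(2.645849) = 2.645751
x_4 = g(2.645751) = 2.645751
x_5 = g(2.645751) = 2.645751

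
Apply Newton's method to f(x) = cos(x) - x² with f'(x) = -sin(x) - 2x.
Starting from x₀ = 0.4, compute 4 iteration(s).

f(x) = cos(x) - x²
f'(x) = -sin(x) - 2x
x₀ = 0.4

Newton-Raphson formula: x_{n+1} = x_n - f(x_n)/f'(x_n)

Iteration 1:
  f(0.400000) = 0.761061
  f'(0.400000) = -1.189418
  x_1 = 0.400000 - 0.761061/(-1.189418) = 1.039860
Iteration 2:
  f(1.039860) = -0.574967
  f'(1.039860) = -2.942053
  x_2 = 1.039860 - (-0.574967)/(-2.942053) = 0.844429
Iteration 3:
  f(0.844429) = -0.048902
  f'(0.844429) = -2.436450
  x_3 = 0.844429 - (-0.048902)/(-2.436450) = 0.824358
Iteration 4:
  f(0.824358) = -0.000538
  f'(0.824358) = -2.382828
  x_4 = 0.824358 - (-0.000538)/(-2.382828) = 0.824132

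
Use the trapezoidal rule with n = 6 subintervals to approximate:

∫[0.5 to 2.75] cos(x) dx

f(x) = cos(x)
a = 0.5, b = 2.75, n = 6
h = (b - a)/n = 0.375000

Trapezoidal rule: (h/2)[f(x₀) + 2f(x₁) + 2f(x₂) + ... + f(xₙ)]

x_0 = 0.5000, f(x_0) = 0.877583, coefficient = 1
x_1 = 0.8750, f(x_1) = 0.640997, coefficient = 2
x_2 = 1.2500, f(x_2) = 0.315322, coefficient = 2
x_3 = 1.6250, f(x_3) = -0.054177, coefficient = 2
x_4 = 2.0000, f(x_4) = -0.416147, coefficient = 2
x_5 = 2.3750, f(x_5) = -0.720278, coefficient = 2
x_6 = 2.7500, f(x_6) = -0.924302, coefficient = 1

I ≈ (0.375000/2) × -0.515286 = -0.096616
Exact value: -0.097765
Error: 0.001148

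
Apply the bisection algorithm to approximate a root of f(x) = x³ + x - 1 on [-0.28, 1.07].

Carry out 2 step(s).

f(x) = x³ + x - 1
Initial interval: [-0.28, 1.07]

Iteration 1:
  c_1 = (-0.280000 + 1.070000)/2 = 0.395000
  f(c_1) = f(0.395000) = -0.543370
  f(a) × f(c) ≥ 0, new interval: [0.395000, 1.070000]
Iteration 2:
  c_2 = (0.395000 + 1.070000)/2 = 0.732500
  f(c_2) = f(0.732500) = 0.125527
  f(a) × f(c) < 0, new interval: [0.395000, 0.732500]

After 2 iteration(s), the approximation is c_2 = 0.732500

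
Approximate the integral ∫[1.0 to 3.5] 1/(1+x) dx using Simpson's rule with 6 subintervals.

f(x) = 1/(1+x)
a = 1.0, b = 3.5, n = 6
h = (b - a)/n = 0.416667

Simpson's rule: (h/3)[f(x₀) + 4f(x₁) + 2f(x₂) + ... + f(xₙ)]

x_0 = 1.0000, f(x_0) = 0.500000, coefficient = 1
x_1 = 1.4167, f(x_1) = 0.413793, coefficient = 4
x_2 = 1.8333, f(x_2) = 0.352941, coefficient = 2
x_3 = 2.2500, f(x_3) = 0.307692, coefficient = 4
x_4 = 2.6667, f(x_4) = 0.272727, coefficient = 2
x_5 = 3.0833, f(x_5) = 0.244898, coefficient = 4
x_6 = 3.5000, f(x_6) = 0.222222, coefficient = 1

I ≈ (0.416667/3) × 5.839093 = 0.810985
Exact value: 0.810930
Error: 0.000055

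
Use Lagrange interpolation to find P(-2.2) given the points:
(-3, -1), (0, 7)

Lagrange interpolation formula:
P(x) = Σ yᵢ × Lᵢ(x)
where Lᵢ(x) = Π_{j≠i} (x - xⱼ)/(xᵢ - xⱼ)

L_0(-2.2) = (-2.2 - 0)/(-3 - 0) = 0.733333
L_1(-2.2) = (-2.2 - (-3))/(0 - (-3)) = 0.266667

P(-2.2) = (-1)×L_0(-2.2) + 7×L_1(-2.2)
P(-2.2) = 1.133333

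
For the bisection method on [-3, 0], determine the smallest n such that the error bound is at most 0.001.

We need (b-a)/2^n ≤ 0.001
(0 - (-3))/2^n ≤ 0.001
3/2^n ≤ 0.001
2^n ≥ 3000
n ≥ log₂(3000) = 11.55
n ≥ 12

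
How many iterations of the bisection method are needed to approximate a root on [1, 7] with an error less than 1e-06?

We need (b-a)/2^n ≤ 1e-06
(7 - 1)/2^n ≤ 1e-06
6/2^n ≤ 1e-06
2^n ≥ 6000000
n ≥ log₂(6000000) = 22.52
n ≥ 23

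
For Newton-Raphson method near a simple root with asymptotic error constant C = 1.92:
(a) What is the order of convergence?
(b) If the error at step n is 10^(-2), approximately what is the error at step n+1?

(a) Newton-Raphson has quadratic (order 2) convergence near simple roots.
    This means |e_{n+1}| ≈ C|e_n|².

(b) With |e_n| = 10^(-2) and C = 1.92:
    |e_{n+1}| ≈ 1.92 × (10^(-2))² = 1.92 × 10^(-4)

(a) 2 (quadratic); (b) |e_{n+1}| ≈ 1.920e-04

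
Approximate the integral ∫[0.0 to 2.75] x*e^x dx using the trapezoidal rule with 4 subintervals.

f(x) = x*e^x
a = 0.0, b = 2.75, n = 4
h = (b - a)/n = 0.687500

Trapezoidal rule: (h/2)[f(x₀) + 2f(x₁) + 2f(x₂) + ... + f(xₙ)]

x_0 = 0.0000, f(x_0) = 0.000000, coefficient = 1
x_1 = 0.6875, f(x_1) = 1.367257, coefficient = 2
x_2 = 1.3750, f(x_2) = 5.438230, coefficient = 2
x_3 = 2.0625, f(x_3) = 16.222819, coefficient = 2
x_4 = 2.7500, f(x_4) = 43.017238, coefficient = 1

I ≈ (0.687500/2) × 89.073851 = 30.619136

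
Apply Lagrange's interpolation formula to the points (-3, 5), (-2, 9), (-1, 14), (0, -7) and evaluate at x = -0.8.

Lagrange interpolation formula:
P(x) = Σ yᵢ × Lᵢ(x)
where Lᵢ(x) = Π_{j≠i} (x - xⱼ)/(xᵢ - xⱼ)

L_0(-0.8) = (-0.8 - (-2))/(-3 - (-2)) × (-0.8 - (-1))/(-3 - (-1)) × (-0.8 - 0)/(-3 - 0) = 0.032000
L_1(-0.8) = (-0.8 - (-3))/(-2 - (-3)) × (-0.8 - (-1))/(-2 - (-1)) × (-0.8 - 0)/(-2 - 0) = -0.176000
L_2(-0.8) = (-0.8 - (-3))/(-1 - (-3)) × (-0.8 - (-2))/(-1 - (-2)) × (-0.8 - 0)/(-1 - 0) = 1.056000
L_3(-0.8) = (-0.8 - (-3))/(0 - (-3)) × (-0.8 - (-2))/(0 - (-2)) × (-0.8 - (-1))/(0 - (-1)) = 0.088000

P(-0.8) = 5×L_0(-0.8) + 9×L_1(-0.8) + 14×L_2(-0.8) + (-7)×L_3(-0.8)
P(-0.8) = 12.744000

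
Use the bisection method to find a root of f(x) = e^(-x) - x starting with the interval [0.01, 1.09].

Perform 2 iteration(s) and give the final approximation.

f(x) = e^(-x) - x
Initial interval: [0.01, 1.09]

Iteration 1:
  c_1 = (0.010000 + 1.090000)/2 = 0.550000
  f(c_1) = f(0.550000) = 0.026950
  f(a) × f(c) ≥ 0, new interval: [0.550000, 1.090000]
Iteration 2:
  c_2 = (0.550000 + 1.090000)/2 = 0.820000
  f(c_2) = f(0.820000) = -0.379568
  f(a) × f(c) < 0, new interval: [0.550000, 0.820000]

After 2 iteration(s), the approximation is c_2 = 0.820000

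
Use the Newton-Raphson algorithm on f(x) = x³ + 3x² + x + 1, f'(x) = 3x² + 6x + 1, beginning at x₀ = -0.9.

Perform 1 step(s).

f(x) = x³ + 3x² + x + 1
f'(x) = 3x² + 6x + 1
x₀ = -0.9

Newton-Raphson formula: x_{n+1} = x_n - f(x_n)/f'(x_n)

Iteration 1:
  f(-0.900000) = 1.801000
  f'(-0.900000) = -1.970000
  x_1 = -0.900000 - 1.801000/(-1.970000) = 0.014213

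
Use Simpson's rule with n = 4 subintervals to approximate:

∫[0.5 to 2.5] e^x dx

f(x) = e^x
a = 0.5, b = 2.5, n = 4
h = (b - a)/n = 0.500000

Simpson's rule: (h/3)[f(x₀) + 4f(x₁) + 2f(x₂) + ... + f(xₙ)]

x_0 = 0.5000, f(x_0) = 1.648721, coefficient = 1
x_1 = 1.0000, f(x_1) = 2.718282, coefficient = 4
x_2 = 1.5000, f(x_2) = 4.481689, coefficient = 2
x_3 = 2.0000, f(x_3) = 7.389056, coefficient = 4
x_4 = 2.5000, f(x_4) = 12.182494, coefficient = 1

I ≈ (0.500000/3) × 63.223945 = 10.537324
Exact value: 10.533773
Error: 0.003551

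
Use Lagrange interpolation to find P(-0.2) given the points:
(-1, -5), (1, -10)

Lagrange interpolation formula:
P(x) = Σ yᵢ × Lᵢ(x)
where Lᵢ(x) = Π_{j≠i} (x - xⱼ)/(xᵢ - xⱼ)

L_0(-0.2) = (-0.2 - 1)/(-1 - 1) = 0.600000
L_1(-0.2) = (-0.2 - (-1))/(1 - (-1)) = 0.400000

P(-0.2) = (-5)×L_0(-0.2) + (-10)×L_1(-0.2)
P(-0.2) = -7.000000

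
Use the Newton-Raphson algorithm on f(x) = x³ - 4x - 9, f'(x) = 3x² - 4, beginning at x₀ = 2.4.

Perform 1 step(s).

f(x) = x³ - 4x - 9
f'(x) = 3x² - 4
x₀ = 2.4

Newton-Raphson formula: x_{n+1} = x_n - f(x_n)/f'(x_n)

Iteration 1:
  f(2.400000) = -4.776000
  f'(2.400000) = 13.280000
  x_1 = 2.400000 - (-4.776000)/13.280000 = 2.759639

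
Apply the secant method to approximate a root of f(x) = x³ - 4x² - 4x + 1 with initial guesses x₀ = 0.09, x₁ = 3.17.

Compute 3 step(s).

f(x) = x³ - 4x² - 4x + 1
x₀ = 0.09, x₁ = 3.17

Secant formula: x_{n+1} = x_n - f(x_n)(x_n - x_{n-1})/(f(x_n) - f(x_{n-1}))

Iteration 1:
  f(0.090000) = 0.608329
  f(3.170000) = -20.020587
  x_2 = 3.170000 - (-20.020587)×(3.170000 - 0.090000)/(-20.020587 - 0.608329)
       = 0.180827
Iteration 2:
  f(3.170000) = -20.020587
  f(0.180827) = 0.151814
  x_3 = 0.180827 - 0.151814×(0.180827 - 3.170000)/(0.151814 - (-20.020587))
       = 0.203322
Iteration 3:
  f(0.180827) = 0.151814
  f(0.203322) = 0.029755
  x_4 = 0.203322 - 0.029755×(0.203322 - 0.180827)/(0.029755 - 0.151814)
       = 0.208807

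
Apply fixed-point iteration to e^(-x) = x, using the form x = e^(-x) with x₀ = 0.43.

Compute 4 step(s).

Equation: e^(-x) = x
Fixed-point form: x = e^(-x)
x₀ = 0.43

x_1 = g(0.430000) = 0.650509
x_2 = g(0.650509) = 0.521780
x_3 = g(0.521780) = 0.593463
x_4 = g(0.593463) = 0.552411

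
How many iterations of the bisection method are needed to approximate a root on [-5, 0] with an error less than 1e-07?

We need (b-a)/2^n ≤ 1e-07
(0 - (-5))/2^n ≤ 1e-07
5/2^n ≤ 1e-07
2^n ≥ 50000000
n ≥ log₂(50000000) = 25.58
n ≥ 26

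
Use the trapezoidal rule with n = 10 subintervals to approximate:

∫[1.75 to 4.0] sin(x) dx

f(x) = sin(x)
a = 1.75, b = 4.0, n = 10
h = (b - a)/n = 0.225000

Trapezoidal rule: (h/2)[f(x₀) + 2f(x₁) + 2f(x₂) + ... + f(xₙ)]

x_0 = 1.7500, f(x_0) = 0.983986, coefficient = 1
x_1 = 1.9750, f(x_1) = 0.919416, coefficient = 2
x_2 = 2.2000, f(x_2) = 0.808496, coefficient = 2
x_3 = 2.4250, f(x_3) = 0.656819, coefficient = 2
x_4 = 2.6500, f(x_4) = 0.472031, coefficient = 2
x_5 = 2.8750, f(x_5) = 0.263446, coefficient = 2
x_6 = 3.1000, f(x_6) = 0.041581, coefficient = 2
x_7 = 3.3250, f(x_7) = -0.182381, coefficient = 2
x_8 = 3.5500, f(x_8) = -0.397148, coefficient = 2
x_9 = 3.7750, f(x_9) = -0.591895, coefficient = 2
x_10 = 4.0000, f(x_10) = -0.756802, coefficient = 1

I ≈ (0.225000/2) × 4.207914 = 0.473390
Exact value: 0.475398
Error: 0.002007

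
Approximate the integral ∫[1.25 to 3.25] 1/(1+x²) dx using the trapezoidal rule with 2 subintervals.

f(x) = 1/(1+x²)
a = 1.25, b = 3.25, n = 2
h = (b - a)/n = 1.000000

Trapezoidal rule: (h/2)[f(x₀) + 2f(x₁) + 2f(x₂) + ... + f(xₙ)]

x_0 = 1.2500, f(x_0) = 0.390244, coefficient = 1
x_1 = 2.2500, f(x_1) = 0.164948, coefficient = 2
x_2 = 3.2500, f(x_2) = 0.086486, coefficient = 1

I ≈ (1.000000/2) × 0.806627 = 0.403314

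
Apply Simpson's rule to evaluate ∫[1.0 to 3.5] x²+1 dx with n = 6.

f(x) = x²+1
a = 1.0, b = 3.5, n = 6
h = (b - a)/n = 0.416667

Simpson's rule: (h/3)[f(x₀) + 4f(x₁) + 2f(x₂) + ... + f(xₙ)]

x_0 = 1.0000, f(x_0) = 2.000000, coefficient = 1
x_1 = 1.4167, f(x_1) = 3.006944, coefficient = 4
x_2 = 1.8333, f(x_2) = 4.361111, coefficient = 2
x_3 = 2.2500, f(x_3) = 6.062500, coefficient = 4
x_4 = 2.6667, f(x_4) = 8.111111, coefficient = 2
x_5 = 3.0833, f(x_5) = 10.506944, coefficient = 4
x_6 = 3.5000, f(x_6) = 13.250000, coefficient = 1

I ≈ (0.416667/3) × 118.500000 = 16.458333
Exact value: 16.458333
Error: 0.000000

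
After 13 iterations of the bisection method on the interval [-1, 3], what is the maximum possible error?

Bisection error bound: |error| ≤ (b-a)/2^n
|error| ≤ (3 - (-1))/2^13 = 4/2^13
|error| ≤ 0.0004882812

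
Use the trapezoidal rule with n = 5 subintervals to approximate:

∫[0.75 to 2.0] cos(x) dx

f(x) = cos(x)
a = 0.75, b = 2.0, n = 5
h = (b - a)/n = 0.250000

Trapezoidal rule: (h/2)[f(x₀) + 2f(x₁) + 2f(x₂) + ... + f(xₙ)]

x_0 = 0.7500, f(x_0) = 0.731689, coefficient = 1
x_1 = 1.0000, f(x_1) = 0.540302, coefficient = 2
x_2 = 1.2500, f(x_2) = 0.315322, coefficient = 2
x_3 = 1.5000, f(x_3) = 0.070737, coefficient = 2
x_4 = 1.7500, f(x_4) = -0.178246, coefficient = 2
x_5 = 2.0000, f(x_5) = -0.416147, coefficient = 1

I ≈ (0.250000/2) × 1.811774 = 0.226472
Exact value: 0.227659
Error: 0.001187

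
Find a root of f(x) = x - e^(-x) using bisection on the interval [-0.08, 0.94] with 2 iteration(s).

f(x) = x - e^(-x)
Initial interval: [-0.08, 0.94]

Iteration 1:
  c_1 = (-0.080000 + 0.940000)/2 = 0.430000
  f(c_1) = f(0.430000) = -0.220509
  f(a) × f(c) ≥ 0, new interval: [0.430000, 0.940000]
Iteration 2:
  c_2 = (0.430000 + 0.940000)/2 = 0.685000
  f(c_2) = f(0.685000) = 0.180910
  f(a) × f(c) < 0, new interval: [0.430000, 0.685000]

After 2 iteration(s), the approximation is c_2 = 0.685000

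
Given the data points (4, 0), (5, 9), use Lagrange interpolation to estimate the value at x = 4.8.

Lagrange interpolation formula:
P(x) = Σ yᵢ × Lᵢ(x)
where Lᵢ(x) = Π_{j≠i} (x - xⱼ)/(xᵢ - xⱼ)

L_0(4.8) = (4.8 - 5)/(4 - 5) = 0.200000
L_1(4.8) = (4.8 - 4)/(5 - 4) = 0.800000

P(4.8) = 0×L_0(4.8) + 9×L_1(4.8)
P(4.8) = 7.200000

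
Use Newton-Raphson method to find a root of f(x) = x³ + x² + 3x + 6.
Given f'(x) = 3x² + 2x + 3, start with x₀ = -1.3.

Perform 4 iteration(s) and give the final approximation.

f(x) = x³ + x² + 3x + 6
f'(x) = 3x² + 2x + 3
x₀ = -1.3

Newton-Raphson formula: x_{n+1} = x_n - f(x_n)/f'(x_n)

Iteration 1:
  f(-1.300000) = 1.593000
  f'(-1.300000) = 5.470000
  x_1 = -1.300000 - 1.593000/5.470000 = -1.591225
Iteration 2:
  f(-1.591225) = -0.270654
  f'(-1.591225) = 7.413540
  x_2 = -1.591225 - (-0.270654)/7.413540 = -1.554717
Iteration 3:
  f(-1.554717) = -0.004981
  f'(-1.554717) = 7.141999
  x_3 = -1.554717 - (-0.004981)/7.141999 = -1.554019
Iteration 4:
  f(-1.554019) = -0.000002
  f'(-1.554019) = 7.136890
  x_4 = -1.554019 - (-0.000002)/7.136890 = -1.554019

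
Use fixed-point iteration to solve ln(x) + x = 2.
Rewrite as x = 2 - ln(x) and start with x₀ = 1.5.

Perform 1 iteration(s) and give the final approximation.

Equation: ln(x) + x = 2
Fixed-point form: x = 2 - ln(x)
x₀ = 1.5

x_1 = g(1.500000) = 1.594535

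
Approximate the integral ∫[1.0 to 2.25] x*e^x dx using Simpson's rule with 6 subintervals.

f(x) = x*e^x
a = 1.0, b = 2.25, n = 6
h = (b - a)/n = 0.208333

Simpson's rule: (h/3)[f(x₀) + 4f(x₁) + 2f(x₂) + ... + f(xₙ)]

x_0 = 1.0000, f(x_0) = 2.718282, coefficient = 1
x_1 = 1.2083, f(x_1) = 4.045379, coefficient = 4
x_2 = 1.4167, f(x_2) = 5.841417, coefficient = 2
x_3 = 1.6250, f(x_3) = 8.252431, coefficient = 4
x_4 = 1.8333, f(x_4) = 11.466952, coefficient = 2
x_5 = 2.0417, f(x_5) = 15.727852, coefficient = 4
x_6 = 2.2500, f(x_6) = 21.347406, coefficient = 1

I ≈ (0.208333/3) × 170.785072 = 11.860074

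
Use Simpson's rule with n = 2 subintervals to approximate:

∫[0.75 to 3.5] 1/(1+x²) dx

f(x) = 1/(1+x²)
a = 0.75, b = 3.5, n = 2
h = (b - a)/n = 1.375000

Simpson's rule: (h/3)[f(x₀) + 4f(x₁) + 2f(x₂) + ... + f(xₙ)]

x_0 = 0.7500, f(x_0) = 0.640000, coefficient = 1
x_1 = 2.1250, f(x_1) = 0.181303, coefficient = 4
x_2 = 3.5000, f(x_2) = 0.075472, coefficient = 1

I ≈ (1.375000/3) × 1.440684 = 0.660314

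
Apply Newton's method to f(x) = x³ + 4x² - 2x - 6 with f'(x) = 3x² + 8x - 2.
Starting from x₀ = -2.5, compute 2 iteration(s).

f(x) = x³ + 4x² - 2x - 6
f'(x) = 3x² + 8x - 2
x₀ = -2.5

Newton-Raphson formula: x_{n+1} = x_n - f(x_n)/f'(x_n)

Iteration 1:
  f(-2.500000) = 8.375000
  f'(-2.500000) = -3.250000
  x_1 = -2.500000 - 8.375000/(-3.250000) = 0.076923
Iteration 2:
  f(0.076923) = -6.129722
  f'(0.076923) = -1.366864
  x_2 = 0.076923 - (-6.129722)/(-1.366864) = -4.407592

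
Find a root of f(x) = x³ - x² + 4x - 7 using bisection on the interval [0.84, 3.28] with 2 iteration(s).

f(x) = x³ - x² + 4x - 7
Initial interval: [0.84, 3.28]

Iteration 1:
  c_1 = (0.840000 + 3.280000)/2 = 2.060000
  f(c_1) = f(2.060000) = 5.738216
  f(a) × f(c) < 0, new interval: [0.840000, 2.060000]
Iteration 2:
  c_2 = (0.840000 + 2.060000)/2 = 1.450000
  f(c_2) = f(1.450000) = -0.253875
  f(a) × f(c) ≥ 0, new interval: [1.450000, 2.060000]

After 2 iteration(s), the approximation is c_2 = 1.450000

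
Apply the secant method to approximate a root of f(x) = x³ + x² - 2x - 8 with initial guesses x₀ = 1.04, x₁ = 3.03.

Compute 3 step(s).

f(x) = x³ + x² - 2x - 8
x₀ = 1.04, x₁ = 3.03

Secant formula: x_{n+1} = x_n - f(x_n)(x_n - x_{n-1})/(f(x_n) - f(x_{n-1}))

Iteration 1:
  f(1.040000) = -7.873536
  f(3.030000) = 22.939027
  x_2 = 3.030000 - 22.939027×(3.030000 - 1.040000)/(22.939027 - (-7.873536))
       = 1.548505
Iteration 2:
  f(3.030000) = 22.939027
  f(1.548505) = -4.986034
  x_3 = 1.548505 - (-4.986034)×(1.548505 - 3.030000)/(-4.986034 - 22.939027)
       = 1.813027
Iteration 3:
  f(1.548505) = -4.986034
  f(1.813027) = -2.379452
  x_4 = 1.813027 - (-2.379452)×(1.813027 - 1.548505)/(-2.379452 - (-4.986034))
       = 2.054499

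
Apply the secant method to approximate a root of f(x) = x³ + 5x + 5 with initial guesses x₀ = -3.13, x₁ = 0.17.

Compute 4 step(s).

f(x) = x³ + 5x + 5
x₀ = -3.13, x₁ = 0.17

Secant formula: x_{n+1} = x_n - f(x_n)(x_n - x_{n-1})/(f(x_n) - f(x_{n-1}))

Iteration 1:
  f(-3.130000) = -41.314297
  f(0.170000) = 5.854913
  x_2 = 0.170000 - 5.854913×(0.170000 - (-3.130000))/(5.854913 - (-41.314297))
       = -0.239615
Iteration 2:
  f(0.170000) = 5.854913
  f(-0.239615) = 3.788168
  x_3 = -0.239615 - 3.788168×(-0.239615 - 0.170000)/(3.788168 - 5.854913)
       = -0.990404
Iteration 3:
  f(-0.239615) = 3.788168
  f(-0.990404) = -0.923509
  x_4 = -0.990404 - (-0.923509)×(-0.990404 - (-0.239615))/(-0.923509 - 3.788168)
       = -0.843246
Iteration 4:
  f(-0.990404) = -0.923509
  f(-0.843246) = 0.184166
  x_5 = -0.843246 - 0.184166×(-0.843246 - (-0.990404))/(0.184166 - (-0.923509))
       = -0.867713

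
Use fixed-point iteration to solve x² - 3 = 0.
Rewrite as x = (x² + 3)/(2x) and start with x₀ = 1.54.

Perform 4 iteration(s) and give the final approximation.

Equation: x² - 3 = 0
Fixed-point form: x = (x² + 3)/(2x)
x₀ = 1.54

x_1 = g(1.540000) = 1.744026
x_2 = g(1.744026) = 1.732092
x_3 = g(1.732092) = 1.732051
x_4 = g(1.732051) = 1.732051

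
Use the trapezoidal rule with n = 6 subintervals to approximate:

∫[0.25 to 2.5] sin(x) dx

f(x) = sin(x)
a = 0.25, b = 2.5, n = 6
h = (b - a)/n = 0.375000

Trapezoidal rule: (h/2)[f(x₀) + 2f(x₁) + 2f(x₂) + ... + f(xₙ)]

x_0 = 0.2500, f(x_0) = 0.247404, coefficient = 1
x_1 = 0.6250, f(x_1) = 0.585097, coefficient = 2
x_2 = 1.0000, f(x_2) = 0.841471, coefficient = 2
x_3 = 1.3750, f(x_3) = 0.980893, coefficient = 2
x_4 = 1.7500, f(x_4) = 0.983986, coefficient = 2
x_5 = 2.1250, f(x_5) = 0.850320, coefficient = 2
x_6 = 2.5000, f(x_6) = 0.598472, coefficient = 1

I ≈ (0.375000/2) × 9.329410 = 1.749264
Exact value: 1.770056
Error: 0.020792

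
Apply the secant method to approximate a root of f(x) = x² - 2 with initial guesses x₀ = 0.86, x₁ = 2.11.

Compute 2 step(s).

f(x) = x² - 2
x₀ = 0.86, x₁ = 2.11

Secant formula: x_{n+1} = x_n - f(x_n)(x_n - x_{n-1})/(f(x_n) - f(x_{n-1}))

Iteration 1:
  f(0.860000) = -1.260400
  f(2.110000) = 2.452100
  x_2 = 2.110000 - 2.452100×(2.110000 - 0.860000)/(2.452100 - (-1.260400))
       = 1.284377
Iteration 2:
  f(2.110000) = 2.452100
  f(1.284377) = -0.350375
  x_3 = 1.284377 - (-0.350375)×(1.284377 - 2.110000)/(-0.350375 - 2.452100)
       = 1.387599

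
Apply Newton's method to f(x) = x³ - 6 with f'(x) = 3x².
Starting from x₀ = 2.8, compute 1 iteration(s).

f(x) = x³ - 6
f'(x) = 3x²
x₀ = 2.8

Newton-Raphson formula: x_{n+1} = x_n - f(x_n)/f'(x_n)

Iteration 1:
  f(2.800000) = 15.952000
  f'(2.800000) = 23.520000
  x_1 = 2.800000 - 15.952000/23.520000 = 2.121769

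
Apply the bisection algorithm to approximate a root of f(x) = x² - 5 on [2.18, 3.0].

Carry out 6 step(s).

f(x) = x² - 5
Initial interval: [2.18, 3.0]

Iteration 1:
  c_1 = (2.180000 + 3.000000)/2 = 2.590000
  f(c_1) = f(2.590000) = 1.708100
  f(a) × f(c) < 0, new interval: [2.180000, 2.590000]
Iteration 2:
  c_2 = (2.180000 + 2.590000)/2 = 2.385000
  f(c_2) = f(2.385000) = 0.688225
  f(a) × f(c) < 0, new interval: [2.180000, 2.385000]
Iteration 3:
  c_3 = (2.180000 + 2.385000)/2 = 2.282500
  f(c_3) = f(2.282500) = 0.209806
  f(a) × f(c) < 0, new interval: [2.180000, 2.282500]
Iteration 4:
  c_4 = (2.180000 + 2.282500)/2 = 2.231250
  f(c_4) = f(2.231250) = -0.021523
  f(a) × f(c) ≥ 0, new interval: [2.231250, 2.282500]
Iteration 5:
  c_5 = (2.231250 + 2.282500)/2 = 2.256875
  f(c_5) = f(2.256875) = 0.093485
  f(a) × f(c) < 0, new interval: [2.231250, 2.256875]
Iteration 6:
  c_6 = (2.231250 + 2.256875)/2 = 2.244063
  f(c_6) = f(2.244063) = 0.035817
  f(a) × f(c) < 0, new interval: [2.231250, 2.244063]

After 6 iteration(s), the approximation is c_6 = 2.244063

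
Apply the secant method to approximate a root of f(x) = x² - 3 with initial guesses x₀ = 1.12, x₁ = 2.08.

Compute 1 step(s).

f(x) = x² - 3
x₀ = 1.12, x₁ = 2.08

Secant formula: x_{n+1} = x_n - f(x_n)(x_n - x_{n-1})/(f(x_n) - f(x_{n-1}))

Iteration 1:
  f(1.120000) = -1.745600
  f(2.080000) = 1.326400
  x_2 = 2.080000 - 1.326400×(2.080000 - 1.120000)/(1.326400 - (-1.745600))
       = 1.665500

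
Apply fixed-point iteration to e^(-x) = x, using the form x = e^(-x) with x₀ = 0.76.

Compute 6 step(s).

Equation: e^(-x) = x
Fixed-point form: x = e^(-x)
x₀ = 0.76

x_1 = g(0.760000) = 0.467666
x_2 = g(0.467666) = 0.626462
x_3 = g(0.626462) = 0.534479
x_4 = g(0.534479) = 0.585974
x_5 = g(0.585974) = 0.556563
x_6 = g(0.556563) = 0.573176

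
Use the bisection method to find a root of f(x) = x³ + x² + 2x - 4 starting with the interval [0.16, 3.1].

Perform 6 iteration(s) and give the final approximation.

f(x) = x³ + x² + 2x - 4
Initial interval: [0.16, 3.1]

Iteration 1:
  c_1 = (0.160000 + 3.100000)/2 = 1.630000
  f(c_1) = f(1.630000) = 6.247647
  f(a) × f(c) < 0, new interval: [0.160000, 1.630000]
Iteration 2:
  c_2 = (0.160000 + 1.630000)/2 = 0.895000
  f(c_2) = f(0.895000) = -0.692058
  f(a) × f(c) ≥ 0, new interval: [0.895000, 1.630000]
Iteration 3:
  c_3 = (0.895000 + 1.630000)/2 = 1.262500
  f(c_3) = f(1.262500) = 2.131213
  f(a) × f(c) < 0, new interval: [0.895000, 1.262500]
Iteration 4:
  c_4 = (0.895000 + 1.262500)/2 = 1.078750
  f(c_4) = f(1.078750) = 0.576545
  f(a) × f(c) < 0, new interval: [0.895000, 1.078750]
Iteration 5:
  c_5 = (0.895000 + 1.078750)/2 = 0.986875
  f(c_5) = f(0.986875) = -0.091188
  f(a) × f(c) ≥ 0, new interval: [0.986875, 1.078750]
Iteration 6:
  c_6 = (0.986875 + 1.078750)/2 = 1.032813
  f(c_6) = f(1.032813) = 0.234029
  f(a) × f(c) < 0, new interval: [0.986875, 1.032813]

After 6 iteration(s), the approximation is c_6 = 1.032813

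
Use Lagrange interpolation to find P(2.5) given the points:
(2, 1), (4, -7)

Lagrange interpolation formula:
P(x) = Σ yᵢ × Lᵢ(x)
where Lᵢ(x) = Π_{j≠i} (x - xⱼ)/(xᵢ - xⱼ)

L_0(2.5) = (2.5 - 4)/(2 - 4) = 0.750000
L_1(2.5) = (2.5 - 2)/(4 - 2) = 0.250000

P(2.5) = 1×L_0(2.5) + (-7)×L_1(2.5)
P(2.5) = -1.000000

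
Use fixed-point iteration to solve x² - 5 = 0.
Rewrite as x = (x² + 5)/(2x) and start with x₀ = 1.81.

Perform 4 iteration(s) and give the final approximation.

Equation: x² - 5 = 0
Fixed-point form: x = (x² + 5)/(2x)
x₀ = 1.81

x_1 = g(1.810000) = 2.286215
x_2 = g(2.286215) = 2.236618
x_3 = g(2.236618) = 2.236068
x_4 = g(2.236068) = 2.236068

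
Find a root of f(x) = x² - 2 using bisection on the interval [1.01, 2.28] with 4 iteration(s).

f(x) = x² - 2
Initial interval: [1.01, 2.28]

Iteration 1:
  c_1 = (1.010000 + 2.280000)/2 = 1.645000
  f(c_1) = f(1.645000) = 0.706025
  f(a) × f(c) < 0, new interval: [1.010000, 1.645000]
Iteration 2:
  c_2 = (1.010000 + 1.645000)/2 = 1.327500
  f(c_2) = f(1.327500) = -0.237744
  f(a) × f(c) ≥ 0, new interval: [1.327500, 1.645000]
Iteration 3:
  c_3 = (1.327500 + 1.645000)/2 = 1.486250
  f(c_3) = f(1.486250) = 0.208939
  f(a) × f(c) < 0, new interval: [1.327500, 1.486250]
Iteration 4:
  c_4 = (1.327500 + 1.486250)/2 = 1.406875
  f(c_4) = f(1.406875) = -0.020703
  f(a) × f(c) ≥ 0, new interval: [1.406875, 1.486250]

After 4 iteration(s), the approximation is c_4 = 1.406875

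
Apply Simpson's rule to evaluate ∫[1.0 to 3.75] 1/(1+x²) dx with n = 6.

f(x) = 1/(1+x²)
a = 1.0, b = 3.75, n = 6
h = (b - a)/n = 0.458333

Simpson's rule: (h/3)[f(x₀) + 4f(x₁) + 2f(x₂) + ... + f(xₙ)]

x_0 = 1.0000, f(x_0) = 0.500000, coefficient = 1
x_1 = 1.4583, f(x_1) = 0.319822, coefficient = 4
x_2 = 1.9167, f(x_2) = 0.213967, coefficient = 2
x_3 = 2.3750, f(x_3) = 0.150588, coefficient = 4
x_4 = 2.8333, f(x_4) = 0.110769, coefficient = 2
x_5 = 3.2917, f(x_5) = 0.084495, coefficient = 4
x_6 = 3.7500, f(x_6) = 0.066390, coefficient = 1

I ≈ (0.458333/3) × 3.435484 = 0.524866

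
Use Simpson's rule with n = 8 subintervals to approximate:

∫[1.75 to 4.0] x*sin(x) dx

f(x) = x*sin(x)
a = 1.75, b = 4.0, n = 8
h = (b - a)/n = 0.281250

Simpson's rule: (h/3)[f(x₀) + 4f(x₁) + 2f(x₂) + ... + f(xₙ)]

x_0 = 1.7500, f(x_0) = 1.721975, coefficient = 1
x_1 = 2.0312, f(x_1) = 1.819697, coefficient = 4
x_2 = 2.3125, f(x_2) = 1.705050, coefficient = 2
x_3 = 2.5938, f(x_3) = 1.350946, coefficient = 4
x_4 = 2.8750, f(x_4) = 0.757407, coefficient = 2
x_5 = 3.1562, f(x_5) = -0.046261, coefficient = 4
x_6 = 3.4375, f(x_6) = -1.002402, coefficient = 2
x_7 = 3.7188, f(x_7) = -2.029113, coefficient = 4
x_8 = 4.0000, f(x_8) = -3.027210, coefficient = 1

I ≈ (0.281250/3) × 5.995954 = 0.562121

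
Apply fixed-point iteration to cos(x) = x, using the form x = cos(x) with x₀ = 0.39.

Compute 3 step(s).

Equation: cos(x) = x
Fixed-point form: x = cos(x)
x₀ = 0.39

x_1 = g(0.390000) = 0.924909
x_2 = g(0.924909) = 0.601907
x_3 = g(0.601907) = 0.824257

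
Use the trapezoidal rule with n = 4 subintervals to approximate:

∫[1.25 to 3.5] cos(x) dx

f(x) = cos(x)
a = 1.25, b = 3.5, n = 4
h = (b - a)/n = 0.562500

Trapezoidal rule: (h/2)[f(x₀) + 2f(x₁) + 2f(x₂) + ... + f(xₙ)]

x_0 = 1.2500, f(x_0) = 0.315322, coefficient = 1
x_1 = 1.8125, f(x_1) = -0.239357, coefficient = 2
x_2 = 2.3750, f(x_2) = -0.720278, coefficient = 2
x_3 = 2.9375, f(x_3) = -0.979245, coefficient = 2
x_4 = 3.5000, f(x_4) = -0.936457, coefficient = 1

I ≈ (0.562500/2) × -4.498896 = -1.265315
Exact value: -1.299768
Error: 0.034453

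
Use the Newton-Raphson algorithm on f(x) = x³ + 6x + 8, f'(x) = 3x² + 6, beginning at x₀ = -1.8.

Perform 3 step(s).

f(x) = x³ + 6x + 8
f'(x) = 3x² + 6
x₀ = -1.8

Newton-Raphson formula: x_{n+1} = x_n - f(x_n)/f'(x_n)

Iteration 1:
  f(-1.800000) = -8.632000
  f'(-1.800000) = 15.720000
  x_1 = -1.800000 - (-8.632000)/15.720000 = -1.250891
Iteration 2:
  f(-1.250891) = -1.462646
  f'(-1.250891) = 10.694182
  x_2 = -1.250891 - (-1.462646)/10.694182 = -1.114120
Iteration 3:
  f(-1.114120) = -0.067639
  f'(-1.114120) = 9.723792
  x_3 = -1.114120 - (-0.067639)/9.723792 = -1.107164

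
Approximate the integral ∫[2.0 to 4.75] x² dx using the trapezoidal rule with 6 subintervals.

f(x) = x²
a = 2.0, b = 4.75, n = 6
h = (b - a)/n = 0.458333

Trapezoidal rule: (h/2)[f(x₀) + 2f(x₁) + 2f(x₂) + ... + f(xₙ)]

x_0 = 2.0000, f(x_0) = 4.000000, coefficient = 1
x_1 = 2.4583, f(x_1) = 6.043403, coefficient = 2
x_2 = 2.9167, f(x_2) = 8.506944, coefficient = 2
x_3 = 3.3750, f(x_3) = 11.390625, coefficient = 2
x_4 = 3.8333, f(x_4) = 14.694444, coefficient = 2
x_5 = 4.2917, f(x_5) = 18.418403, coefficient = 2
x_6 = 4.7500, f(x_6) = 22.562500, coefficient = 1

I ≈ (0.458333/2) × 144.670139 = 33.153573
Exact value: 33.057292
Error: 0.096282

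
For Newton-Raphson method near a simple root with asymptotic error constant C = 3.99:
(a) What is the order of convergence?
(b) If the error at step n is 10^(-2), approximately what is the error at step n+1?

(a) Newton-Raphson has quadratic (order 2) convergence near simple roots.
    This means |e_{n+1}| ≈ C|e_n|².

(b) With |e_n| = 10^(-2) and C = 3.99:
    |e_{n+1}| ≈ 3.99 × (10^(-2))² = 3.99 × 10^(-4)

(a) 2 (quadratic); (b) |e_{n+1}| ≈ 3.990e-04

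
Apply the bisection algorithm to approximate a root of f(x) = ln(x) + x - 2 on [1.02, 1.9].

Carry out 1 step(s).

f(x) = ln(x) + x - 2
Initial interval: [1.02, 1.9]

Iteration 1:
  c_1 = (1.020000 + 1.900000)/2 = 1.460000
  f(c_1) = f(1.460000) = -0.161564
  f(a) × f(c) ≥ 0, new interval: [1.460000, 1.900000]

After 1 iteration(s), the approximation is c_1 = 1.460000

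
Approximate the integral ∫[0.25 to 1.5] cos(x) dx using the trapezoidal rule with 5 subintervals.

f(x) = cos(x)
a = 0.25, b = 1.5, n = 5
h = (b - a)/n = 0.250000

Trapezoidal rule: (h/2)[f(x₀) + 2f(x₁) + 2f(x₂) + ... + f(xₙ)]

x_0 = 0.2500, f(x_0) = 0.968912, coefficient = 1
x_1 = 0.5000, f(x_1) = 0.877583, coefficient = 2
x_2 = 0.7500, f(x_2) = 0.731689, coefficient = 2
x_3 = 1.0000, f(x_3) = 0.540302, coefficient = 2
x_4 = 1.2500, f(x_4) = 0.315322, coefficient = 2
x_5 = 1.5000, f(x_5) = 0.070737, coefficient = 1

I ≈ (0.250000/2) × 5.969442 = 0.746180
Exact value: 0.750091
Error: 0.003911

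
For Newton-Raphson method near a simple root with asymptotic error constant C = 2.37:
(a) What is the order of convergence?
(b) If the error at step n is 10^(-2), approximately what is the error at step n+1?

(a) Newton-Raphson has quadratic (order 2) convergence near simple roots.
    This means |e_{n+1}| ≈ C|e_n|².

(b) With |e_n| = 10^(-2) and C = 2.37:
    |e_{n+1}| ≈ 2.37 × (10^(-2))² = 2.37 × 10^(-4)

(a) 2 (quadratic); (b) |e_{n+1}| ≈ 2.370e-04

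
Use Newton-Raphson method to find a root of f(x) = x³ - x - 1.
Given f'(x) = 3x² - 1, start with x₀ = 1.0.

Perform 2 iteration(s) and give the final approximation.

f(x) = x³ - x - 1
f'(x) = 3x² - 1
x₀ = 1.0

Newton-Raphson formula: x_{n+1} = x_n - f(x_n)/f'(x_n)

Iteration 1:
  f(1.000000) = -1.000000
  f'(1.000000) = 2.000000
  x_1 = 1.000000 - (-1.000000)/2.000000 = 1.500000
Iteration 2:
  f(1.500000) = 0.875000
  f'(1.500000) = 5.750000
  x_2 = 1.500000 - 0.875000/5.750000 = 1.347826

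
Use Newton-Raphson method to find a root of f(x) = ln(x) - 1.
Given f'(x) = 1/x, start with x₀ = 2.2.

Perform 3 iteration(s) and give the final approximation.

f(x) = ln(x) - 1
f'(x) = 1/x
x₀ = 2.2

Newton-Raphson formula: x_{n+1} = x_n - f(x_n)/f'(x_n)

Iteration 1:
  f(2.200000) = -0.211543
  f'(2.200000) = 0.454545
  x_1 = 2.200000 - (-0.211543)/0.454545 = 2.665394
Iteration 2:
  f(2.665394) = -0.019648
  f'(2.665394) = 0.375179
  x_2 = 2.665394 - (-0.019648)/0.375179 = 2.717764
Iteration 3:
  f(2.717764) = -0.000191
  f'(2.717764) = 0.367950
  x_3 = 2.717764 - (-0.000191)/0.367950 = 2.718282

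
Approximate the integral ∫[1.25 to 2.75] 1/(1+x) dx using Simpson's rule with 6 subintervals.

f(x) = 1/(1+x)
a = 1.25, b = 2.75, n = 6
h = (b - a)/n = 0.250000

Simpson's rule: (h/3)[f(x₀) + 4f(x₁) + 2f(x₂) + ... + f(xₙ)]

x_0 = 1.2500, f(x_0) = 0.444444, coefficient = 1
x_1 = 1.5000, f(x_1) = 0.400000, coefficient = 4
x_2 = 1.7500, f(x_2) = 0.363636, coefficient = 2
x_3 = 2.0000, f(x_3) = 0.333333, coefficient = 4
x_4 = 2.2500, f(x_4) = 0.307692, coefficient = 2
x_5 = 2.5000, f(x_5) = 0.285714, coefficient = 4
x_6 = 2.7500, f(x_6) = 0.266667, coefficient = 1

I ≈ (0.250000/3) × 6.129959 = 0.510830
Exact value: 0.510826
Error: 0.000004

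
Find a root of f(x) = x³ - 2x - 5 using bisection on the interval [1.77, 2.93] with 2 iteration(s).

f(x) = x³ - 2x - 5
Initial interval: [1.77, 2.93]

Iteration 1:
  c_1 = (1.770000 + 2.930000)/2 = 2.350000
  f(c_1) = f(2.350000) = 3.277875
  f(a) × f(c) < 0, new interval: [1.770000, 2.350000]
Iteration 2:
  c_2 = (1.770000 + 2.350000)/2 = 2.060000
  f(c_2) = f(2.060000) = -0.378184
  f(a) × f(c) ≥ 0, new interval: [2.060000, 2.350000]

After 2 iteration(s), the approximation is c_2 = 2.060000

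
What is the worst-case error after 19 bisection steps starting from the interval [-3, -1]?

Bisection error bound: |error| ≤ (b-a)/2^n
|error| ≤ (-1 - (-3))/2^19 = 2/2^19
|error| ≤ 0.0000038147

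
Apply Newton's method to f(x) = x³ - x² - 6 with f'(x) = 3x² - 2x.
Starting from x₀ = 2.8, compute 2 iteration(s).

f(x) = x³ - x² - 6
f'(x) = 3x² - 2x
x₀ = 2.8

Newton-Raphson formula: x_{n+1} = x_n - f(x_n)/f'(x_n)

Iteration 1:
  f(2.800000) = 8.112000
  f'(2.800000) = 17.920000
  x_1 = 2.800000 - 8.112000/17.920000 = 2.347321
Iteration 2:
  f(2.347321) = 1.423630
  f'(2.347321) = 11.835111
  x_2 = 2.347321 - 1.423630/11.835111 = 2.227033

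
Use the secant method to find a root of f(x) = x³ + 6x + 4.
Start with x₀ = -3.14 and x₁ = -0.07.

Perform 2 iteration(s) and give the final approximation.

f(x) = x³ + 6x + 4
x₀ = -3.14, x₁ = -0.07

Secant formula: x_{n+1} = x_n - f(x_n)(x_n - x_{n-1})/(f(x_n) - f(x_{n-1}))

Iteration 1:
  f(-3.140000) = -45.799144
  f(-0.070000) = 3.579657
  x_2 = -0.070000 - 3.579657×(-0.070000 - (-3.140000))/(3.579657 - (-45.799144))
       = -0.292556
Iteration 2:
  f(-0.070000) = 3.579657
  f(-0.292556) = 2.219625
  x_3 = -0.292556 - 2.219625×(-0.292556 - (-0.070000))/(2.219625 - 3.579657)
       = -0.655776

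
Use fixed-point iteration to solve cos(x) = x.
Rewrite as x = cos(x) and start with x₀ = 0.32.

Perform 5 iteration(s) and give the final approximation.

Equation: cos(x) = x
Fixed-point form: x = cos(x)
x₀ = 0.32

x_1 = g(0.320000) = 0.949235
x_2 = g(0.949235) = 0.582305
x_3 = g(0.582305) = 0.835197
x_4 = g(0.835197) = 0.671031
x_5 = g(0.671031) = 0.783181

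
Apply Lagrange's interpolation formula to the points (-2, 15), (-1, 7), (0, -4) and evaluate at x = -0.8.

Lagrange interpolation formula:
P(x) = Σ yᵢ × Lᵢ(x)
where Lᵢ(x) = Π_{j≠i} (x - xⱼ)/(xᵢ - xⱼ)

L_0(-0.8) = (-0.8 - (-1))/(-2 - (-1)) × (-0.8 - 0)/(-2 - 0) = -0.080000
L_1(-0.8) = (-0.8 - (-2))/(-1 - (-2)) × (-0.8 - 0)/(-1 - 0) = 0.960000
L_2(-0.8) = (-0.8 - (-2))/(0 - (-2)) × (-0.8 - (-1))/(0 - (-1)) = 0.120000

P(-0.8) = 15×L_0(-0.8) + 7×L_1(-0.8) + (-4)×L_2(-0.8)
P(-0.8) = 5.040000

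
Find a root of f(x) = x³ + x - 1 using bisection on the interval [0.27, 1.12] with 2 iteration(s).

f(x) = x³ + x - 1
Initial interval: [0.27, 1.12]

Iteration 1:
  c_1 = (0.270000 + 1.120000)/2 = 0.695000
  f(c_1) = f(0.695000) = 0.030702
  f(a) × f(c) < 0, new interval: [0.270000, 0.695000]
Iteration 2:
  c_2 = (0.270000 + 0.695000)/2 = 0.482500
  f(c_2) = f(0.482500) = -0.405171
  f(a) × f(c) ≥ 0, new interval: [0.482500, 0.695000]

After 2 iteration(s), the approximation is c_2 = 0.482500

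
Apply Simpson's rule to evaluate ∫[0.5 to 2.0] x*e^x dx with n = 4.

f(x) = x*e^x
a = 0.5, b = 2.0, n = 4
h = (b - a)/n = 0.375000

Simpson's rule: (h/3)[f(x₀) + 4f(x₁) + 2f(x₂) + ... + f(xₙ)]

x_0 = 0.5000, f(x_0) = 0.824361, coefficient = 1
x_1 = 0.8750, f(x_1) = 2.099016, coefficient = 4
x_2 = 1.2500, f(x_2) = 4.362929, coefficient = 2
x_3 = 1.6250, f(x_3) = 8.252431, coefficient = 4
x_4 = 2.0000, f(x_4) = 14.778112, coefficient = 1

I ≈ (0.375000/3) × 65.734117 = 8.216765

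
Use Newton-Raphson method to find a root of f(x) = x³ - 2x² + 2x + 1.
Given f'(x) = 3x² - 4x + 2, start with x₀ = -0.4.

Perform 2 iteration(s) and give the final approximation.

f(x) = x³ - 2x² + 2x + 1
f'(x) = 3x² - 4x + 2
x₀ = -0.4

Newton-Raphson formula: x_{n+1} = x_n - f(x_n)/f'(x_n)

Iteration 1:
  f(-0.400000) = -0.184000
  f'(-0.400000) = 4.080000
  x_1 = -0.400000 - (-0.184000)/4.080000 = -0.354902
Iteration 2:
  f(-0.354902) = -0.006417
  f'(-0.354902) = 3.797474
  x_2 = -0.354902 - (-0.006417)/3.797474 = -0.353212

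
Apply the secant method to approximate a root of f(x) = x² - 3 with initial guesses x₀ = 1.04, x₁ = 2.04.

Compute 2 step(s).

f(x) = x² - 3
x₀ = 1.04, x₁ = 2.04

Secant formula: x_{n+1} = x_n - f(x_n)(x_n - x_{n-1})/(f(x_n) - f(x_{n-1}))

Iteration 1:
  f(1.040000) = -1.918400
  f(2.040000) = 1.161600
  x_2 = 2.040000 - 1.161600×(2.040000 - 1.040000)/(1.161600 - (-1.918400))
       = 1.662857
Iteration 2:
  f(2.040000) = 1.161600
  f(1.662857) = -0.234906
  x_3 = 1.662857 - (-0.234906)×(1.662857 - 2.040000)/(-0.234906 - 1.161600)
       = 1.726296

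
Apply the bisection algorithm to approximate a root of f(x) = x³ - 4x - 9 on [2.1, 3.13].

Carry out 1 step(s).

f(x) = x³ - 4x - 9
Initial interval: [2.1, 3.13]

Iteration 1:
  c_1 = (2.100000 + 3.130000)/2 = 2.615000
  f(c_1) = f(2.615000) = -1.578042
  f(a) × f(c) ≥ 0, new interval: [2.615000, 3.130000]

After 1 iteration(s), the approximation is c_1 = 2.615000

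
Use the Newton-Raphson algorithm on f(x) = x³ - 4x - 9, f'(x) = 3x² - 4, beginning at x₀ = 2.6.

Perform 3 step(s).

f(x) = x³ - 4x - 9
f'(x) = 3x² - 4
x₀ = 2.6

Newton-Raphson formula: x_{n+1} = x_n - f(x_n)/f'(x_n)

Iteration 1:
  f(2.600000) = -1.824000
  f'(2.600000) = 16.280000
  x_1 = 2.600000 - (-1.824000)/16.280000 = 2.712039
Iteration 2:
  f(2.712039) = 0.099318
  f'(2.712039) = 18.065472
  x_2 = 2.712039 - 0.099318/18.065472 = 2.706542
Iteration 3:
  f(2.706542) = 0.000246
  f'(2.706542) = 17.976103
  x_3 = 2.706542 - 0.000246/17.976103 = 2.706528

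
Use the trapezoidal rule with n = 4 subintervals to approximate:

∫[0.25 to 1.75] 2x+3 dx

f(x) = 2x+3
a = 0.25, b = 1.75, n = 4
h = (b - a)/n = 0.375000

Trapezoidal rule: (h/2)[f(x₀) + 2f(x₁) + 2f(x₂) + ... + f(xₙ)]

x_0 = 0.2500, f(x_0) = 3.500000, coefficient = 1
x_1 = 0.6250, f(x_1) = 4.250000, coefficient = 2
x_2 = 1.0000, f(x_2) = 5.000000, coefficient = 2
x_3 = 1.3750, f(x_3) = 5.750000, coefficient = 2
x_4 = 1.7500, f(x_4) = 6.500000, coefficient = 1

I ≈ (0.375000/2) × 40.000000 = 7.500000
Exact value: 7.500000
Error: 0.000000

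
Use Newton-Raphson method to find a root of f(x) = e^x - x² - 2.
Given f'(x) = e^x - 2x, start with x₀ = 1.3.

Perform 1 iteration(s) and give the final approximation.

f(x) = e^x - x² - 2
f'(x) = e^x - 2x
x₀ = 1.3

Newton-Raphson formula: x_{n+1} = x_n - f(x_n)/f'(x_n)

Iteration 1:
  f(1.300000) = -0.020703
  f'(1.300000) = 1.069297
  x_1 = 1.300000 - (-0.020703)/1.069297 = 1.319362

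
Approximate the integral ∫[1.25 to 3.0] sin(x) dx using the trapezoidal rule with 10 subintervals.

f(x) = sin(x)
a = 1.25, b = 3.0, n = 10
h = (b - a)/n = 0.175000

Trapezoidal rule: (h/2)[f(x₀) + 2f(x₁) + 2f(x₂) + ... + f(xₙ)]

x_0 = 1.2500, f(x_0) = 0.948985, coefficient = 1
x_1 = 1.4250, f(x_1) = 0.989391, coefficient = 2
x_2 = 1.6000, f(x_2) = 0.999574, coefficient = 2
x_3 = 1.7750, f(x_3) = 0.979223, coefficient = 2
x_4 = 1.9500, f(x_4) = 0.928960, coefficient = 2
x_5 = 2.1250, f(x_5) = 0.850320, coefficient = 2
x_6 = 2.3000, f(x_6) = 0.745705, coefficient = 2
x_7 = 2.4750, f(x_7) = 0.618312, coefficient = 2
x_8 = 2.6500, f(x_8) = 0.472031, coefficient = 2
x_9 = 2.8250, f(x_9) = 0.311330, coefficient = 2
x_10 = 3.0000, f(x_10) = 0.141120, coefficient = 1

I ≈ (0.175000/2) × 14.879793 = 1.301982
Exact value: 1.305315
Error: 0.003333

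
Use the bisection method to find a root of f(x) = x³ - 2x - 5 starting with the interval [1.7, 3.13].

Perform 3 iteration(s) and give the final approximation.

f(x) = x³ - 2x - 5
Initial interval: [1.7, 3.13]

Iteration 1:
  c_1 = (1.700000 + 3.130000)/2 = 2.415000
  f(c_1) = f(2.415000) = 4.254823
  f(a) × f(c) < 0, new interval: [1.700000, 2.415000]
Iteration 2:
  c_2 = (1.700000 + 2.415000)/2 = 2.057500
  f(c_2) = f(2.057500) = -0.404972
  f(a) × f(c) ≥ 0, new interval: [2.057500, 2.415000]
Iteration 3:
  c_3 = (2.057500 + 2.415000)/2 = 2.236250
  f(c_3) = f(2.236250) = 1.710570
  f(a) × f(c) < 0, new interval: [2.057500, 2.236250]

After 3 iteration(s), the approximation is c_3 = 2.236250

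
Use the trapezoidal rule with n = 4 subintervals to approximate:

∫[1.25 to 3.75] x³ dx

f(x) = x³
a = 1.25, b = 3.75, n = 4
h = (b - a)/n = 0.625000

Trapezoidal rule: (h/2)[f(x₀) + 2f(x₁) + 2f(x₂) + ... + f(xₙ)]

x_0 = 1.2500, f(x_0) = 1.953125, coefficient = 1
x_1 = 1.8750, f(x_1) = 6.591797, coefficient = 2
x_2 = 2.5000, f(x_2) = 15.625000, coefficient = 2
x_3 = 3.1250, f(x_3) = 30.517578, coefficient = 2
x_4 = 3.7500, f(x_4) = 52.734375, coefficient = 1

I ≈ (0.625000/2) × 160.156250 = 50.048828
Exact value: 48.828125
Error: 1.220703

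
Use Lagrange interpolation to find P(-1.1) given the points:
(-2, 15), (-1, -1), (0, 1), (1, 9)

Lagrange interpolation formula:
P(x) = Σ yᵢ × Lᵢ(x)
where Lᵢ(x) = Π_{j≠i} (x - xⱼ)/(xᵢ - xⱼ)

L_0(-1.1) = (-1.1 - (-1))/(-2 - (-1)) × (-1.1 - 0)/(-2 - 0) × (-1.1 - 1)/(-2 - 1) = 0.038500
L_1(-1.1) = (-1.1 - (-2))/(-1 - (-2)) × (-1.1 - 0)/(-1 - 0) × (-1.1 - 1)/(-1 - 1) = 1.039500
L_2(-1.1) = (-1.1 - (-2))/(0 - (-2)) × (-1.1 - (-1))/(0 - (-1)) × (-1.1 - 1)/(0 - 1) = -0.094500
L_3(-1.1) = (-1.1 - (-2))/(1 - (-2)) × (-1.1 - (-1))/(1 - (-1)) × (-1.1 - 0)/(1 - 0) = 0.016500

P(-1.1) = 15×L_0(-1.1) + (-1)×L_1(-1.1) + 1×L_2(-1.1) + 9×L_3(-1.1)
P(-1.1) = -0.408000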